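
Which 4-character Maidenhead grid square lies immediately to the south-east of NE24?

NE33

Longitude square 2; +1 → 3.
Latitude square 4; −1 → 3.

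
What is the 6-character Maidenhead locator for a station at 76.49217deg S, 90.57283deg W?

EB43rm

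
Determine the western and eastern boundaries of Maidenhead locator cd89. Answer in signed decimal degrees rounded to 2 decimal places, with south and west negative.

-124.00, -122.00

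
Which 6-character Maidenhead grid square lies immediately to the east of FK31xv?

FK41av

Longitude subsquare x = 23; +1 → 24, wraps to 0 = a, carry into square.
Longitude square 3; +1 → 4.
The latitude characters are unchanged.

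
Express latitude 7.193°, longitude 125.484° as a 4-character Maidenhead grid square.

PJ27

Shift to the Maidenhead origin (180°W, 90°S): lon 305.48, lat 97.19.
Field (20°×10°, letters A–R): 305.48/20 → 15 → P, 97.19/10 → 9 → J; chars PJ.
Square (2°×1°, digits 0–9): 5.48/2 → 2, 7.19/1 → 7; chars 27.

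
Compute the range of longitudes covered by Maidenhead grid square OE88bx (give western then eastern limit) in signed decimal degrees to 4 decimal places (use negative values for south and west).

Field O=14, E=4: +14·20° lon, +4·10° lat → SW at lon 100°, lat -50°.
Square 8, 8: +8·2° lon, +8·1° lat → SW at lon 116°, lat -42°.
Subsquare b=1, x=23: +1·0.0833333° lon, +23·0.0416667° lat → SW at lon 116.083°, lat -41.0417°.
Cell spans 0.0833333° lon × 0.0416667° lat.
west 116.0833, east 116.1667.

116.0833, 116.1667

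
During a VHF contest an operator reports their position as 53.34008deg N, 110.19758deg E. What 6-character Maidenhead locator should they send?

OO53ci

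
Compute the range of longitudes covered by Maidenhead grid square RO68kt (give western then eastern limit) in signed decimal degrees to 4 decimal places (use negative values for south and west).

172.8333, 172.9167

Field R=17, O=14: +17·20° lon, +14·10° lat → SW at lon 160°, lat 50°.
Square 6, 8: +6·2° lon, +8·1° lat → SW at lon 172°, lat 58°.
Subsquare k=10, t=19: +10·0.0833333° lon, +19·0.0416667° lat → SW at lon 172.833°, lat 58.7917°.
Cell spans 0.0833333° lon × 0.0416667° lat.
west 172.8333, east 172.9167.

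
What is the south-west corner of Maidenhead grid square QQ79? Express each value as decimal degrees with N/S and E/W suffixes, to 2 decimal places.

Field Q=16, Q=16: +16·20° lon, +16·10° lat → SW at lon 140°, lat 70°.
Square 7, 9: +7·2° lon, +9·1° lat → SW at lon 154°, lat 79°.
latitude 79.00° N, longitude 154.00° E.

79.00° N, 154.00° E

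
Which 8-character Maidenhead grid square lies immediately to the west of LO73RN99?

LO73rn89

Longitude extended square 9; −1 → 8.
The latitude characters are unchanged.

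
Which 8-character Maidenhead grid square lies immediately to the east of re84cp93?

Longitude extended square 9; +1 → 10, wraps to 0, carry into subsquare.
Longitude subsquare c = 2; +1 → 3 = d.
The latitude characters are unchanged.

RE84dp03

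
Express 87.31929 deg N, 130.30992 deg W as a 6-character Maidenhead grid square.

Offset from 180°W / 90°S: lon 49.6901°, lat 177.3193°.
Field: 49.6901/20 → 2 → C, 177.3193/10 → 17 → R; chars CR.
Square: 9.6901/2 → 4, 7.3193/1 → 7; chars 47.
Subsquare: 1.6901/0.0833333 → 20 → u, 0.3193/0.0416667 → 7 → h; chars uh.

CR47uh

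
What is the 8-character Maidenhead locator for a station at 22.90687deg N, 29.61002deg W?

HL52ev67

Add 180° to longitude and 90° to latitude: 150.38998, 112.90687.
Field: 150.38998/20 → 7 → H, 112.90687/10 → 11 → L; chars HL.
Square: 10.38998/2 → 5, 2.90687/1 → 2; chars 52.
Subsquare: 0.38998/0.0833333 → 4 → e, 0.90687/0.0416667 → 21 → v; chars ev.
Extended square: 0.05665/0.00833333 → 6, 0.03187/0.00416667 → 7; chars 67.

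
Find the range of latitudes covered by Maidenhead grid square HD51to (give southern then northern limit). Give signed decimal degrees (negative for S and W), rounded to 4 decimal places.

-58.4167, -58.3750

Field H=7, D=3: +7·20° lon, +3·10° lat → SW at lon -40°, lat -60°.
Square 5, 1: +5·2° lon, +1·1° lat → SW at lon -30°, lat -59°.
Subsquare t=19, o=14: +19·0.0833333° lon, +14·0.0416667° lat → SW at lon -28.4167°, lat -58.4167°.
Cell spans 0.0833333° lon × 0.0416667° lat.
south -58.4167, north -58.3750.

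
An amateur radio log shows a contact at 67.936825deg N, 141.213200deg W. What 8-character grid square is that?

Shift to the Maidenhead origin (180°W, 90°S): lon 38.78680, lat 157.93682.
Field: 38.78680/20 → 1 → B, 157.93682/10 → 15 → P; chars BP.
Square: 18.78680/2 → 9, 7.93682/1 → 7; chars 97.
Subsquare: 0.78680/0.0833333 → 9 → j, 0.93682/0.0416667 → 22 → w; chars jw.
Extended square: 0.03680/0.00833333 → 4, 0.02016/0.00416667 → 4; chars 44.

BP97jw44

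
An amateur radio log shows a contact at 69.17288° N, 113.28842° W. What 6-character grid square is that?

Add 180° to longitude and 90° to latitude: 66.7116, 159.1729.
Field: 66.7116/20 → 3 → D, 159.1729/10 → 15 → P; chars DP.
Square: 6.7116/2 → 3, 9.1729/1 → 9; chars 39.
Subsquare: 0.7116/0.0833333 → 8 → i, 0.1729/0.0416667 → 4 → e; chars ie.

DP39ie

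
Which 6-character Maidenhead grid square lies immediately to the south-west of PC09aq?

Longitude subsquare a = 0; −1 → -1, wraps to 23 = x, carry into square.
Longitude square 0; −1 → -1, wraps to 9, carry into field.
Longitude field P = 15; −1 → 14 = O.
Latitude subsquare q = 16; −1 → 15 = p.

OC99xp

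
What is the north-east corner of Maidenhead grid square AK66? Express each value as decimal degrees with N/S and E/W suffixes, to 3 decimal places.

17.000° N, 166.000° W

Field A=0, K=10: +0·20° lon, +10·10° lat → SW at lon -180°, lat 10°.
Square 6, 6: +6·2° lon, +6·1° lat → SW at lon -168°, lat 16°.
Cell spans 2° lon × 1° lat. NE corner is SW corner plus one full cell.
latitude 17.000° N, longitude 166.000° W.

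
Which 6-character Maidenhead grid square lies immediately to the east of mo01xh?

Longitude subsquare x = 23; +1 → 24, wraps to 0 = a, carry into square.
Longitude square 0; +1 → 1.
The latitude characters are unchanged.

MO11ah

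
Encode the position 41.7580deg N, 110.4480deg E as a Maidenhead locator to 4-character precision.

Shift to the Maidenhead origin (180°W, 90°S): lon 290.45, lat 131.76.
Field: 290.45/20 → 14 → O, 131.76/10 → 13 → N; chars ON.
Square: 10.45/2 → 5, 1.76/1 → 1; chars 51.

ON51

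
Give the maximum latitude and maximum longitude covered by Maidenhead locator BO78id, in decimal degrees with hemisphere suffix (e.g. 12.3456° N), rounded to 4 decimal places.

Field B=1, O=14: +1·20° lon, +14·10° lat → SW at lon -160°, lat 50°.
Square 7, 8: +7·2° lon, +8·1° lat → SW at lon -146°, lat 58°.
Subsquare i=8, d=3: +8·0.0833333° lon, +3·0.0416667° lat → SW at lon -145.333°, lat 58.125°.
Cell spans 0.0833333° lon × 0.0416667° lat. NE corner is SW corner plus one full cell.
latitude 58.1667° N, longitude 145.2500° W.

58.1667° N, 145.2500° W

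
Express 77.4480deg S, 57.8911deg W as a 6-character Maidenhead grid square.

GB12bn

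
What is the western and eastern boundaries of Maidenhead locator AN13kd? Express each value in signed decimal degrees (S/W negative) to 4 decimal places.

-177.1667, -177.0833

Field A=0, N=13: +0·20° lon, +13·10° lat → SW at lon -180°, lat 40°.
Square 1, 3: +1·2° lon, +3·1° lat → SW at lon -178°, lat 43°.
Subsquare k=10, d=3: +10·0.0833333° lon, +3·0.0416667° lat → SW at lon -177.167°, lat 43.125°.
Cell spans 0.0833333° lon × 0.0416667° lat.
west -177.1667, east -177.0833.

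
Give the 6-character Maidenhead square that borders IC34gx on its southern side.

IC34gw

Latitude subsquare x = 23; −1 → 22 = w.
The longitude characters are unchanged.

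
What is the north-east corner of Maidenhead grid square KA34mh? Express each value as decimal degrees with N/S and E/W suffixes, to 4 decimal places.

85.6667° S, 27.0833° E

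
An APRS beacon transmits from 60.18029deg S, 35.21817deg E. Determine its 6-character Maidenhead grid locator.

KC79ot

Shift to the Maidenhead origin (180°W, 90°S): lon 215.2182, lat 29.8197.
Field: lon ⌊215.2182/20⌋ = 10 → K; lat ⌊29.8197/10⌋ = 2 → C.
Square: lon ⌊15.2182/2⌋ = 7; lat ⌊9.8197/1⌋ = 9.
Subsquare: lon ⌊1.2182/0.0833333⌋ = 14 → o; lat ⌊0.8197/0.0416667⌋ = 19 → t.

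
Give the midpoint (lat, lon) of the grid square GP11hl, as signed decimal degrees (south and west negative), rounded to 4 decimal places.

61.4792, -57.3750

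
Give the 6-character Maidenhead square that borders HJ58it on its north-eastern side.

Longitude subsquare i = 8; +1 → 9 = j.
Latitude subsquare t = 19; +1 → 20 = u.

HJ58ju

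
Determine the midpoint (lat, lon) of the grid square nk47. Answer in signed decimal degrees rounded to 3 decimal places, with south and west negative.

17.500, 89.000

Field N=13, K=10: +13·20° lon, +10·10° lat → SW at lon 80°, lat 10°.
Square 4, 7: +4·2° lon, +7·1° lat → SW at lon 88°, lat 17°.
Cell spans 2° lon × 1° lat. Centre is SW corner plus half of each.
latitude 17.500, longitude 89.000.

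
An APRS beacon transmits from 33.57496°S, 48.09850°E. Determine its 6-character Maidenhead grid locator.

LF46bk

Offset from 180°W / 90°S: lon 228.0985°, lat 56.4250°.
Field: lon ⌊228.0985/20⌋ = 11 → L; lat ⌊56.4250/10⌋ = 5 → F.
Square: lon ⌊8.0985/2⌋ = 4; lat ⌊6.4250/1⌋ = 6.
Subsquare: lon ⌊0.0985/0.0833333⌋ = 1 → b; lat ⌊0.4250/0.0416667⌋ = 10 → k.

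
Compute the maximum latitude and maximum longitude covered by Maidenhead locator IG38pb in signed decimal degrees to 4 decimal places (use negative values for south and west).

Field I=8, G=6: +8·20° lon, +6·10° lat → SW at lon -20°, lat -30°.
Square 3, 8: +3·2° lon, +8·1° lat → SW at lon -14°, lat -22°.
Subsquare p=15, b=1: +15·0.0833333° lon, +1·0.0416667° lat → SW at lon -12.75°, lat -21.9583°.
Cell spans 0.0833333° lon × 0.0416667° lat. NE corner is SW corner plus one full cell.
latitude -21.9167, longitude -12.6667.

-21.9167, -12.6667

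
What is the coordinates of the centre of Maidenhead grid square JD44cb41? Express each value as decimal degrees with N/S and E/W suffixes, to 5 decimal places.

55.95208° S, 8.20417° E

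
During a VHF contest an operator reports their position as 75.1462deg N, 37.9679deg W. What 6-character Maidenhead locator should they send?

HQ15ad

Offset from 180°W / 90°S: lon 142.0321°, lat 165.1462°.
Field (20°×10°, letters A–R): 142.0321/20 → 7 → H, 165.1462/10 → 16 → Q; chars HQ.
Square (2°×1°, digits 0–9): 2.0321/2 → 1, 5.1462/1 → 5; chars 15.
Subsquare (5′×2.5′, letters a–x): 0.0321/0.0833333 → 0 → a, 0.1462/0.0416667 → 3 → d; chars ad.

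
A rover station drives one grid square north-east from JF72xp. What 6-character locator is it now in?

Longitude subsquare x = 23; +1 → 24, wraps to 0 = a, carry into square.
Longitude square 7; +1 → 8.
Latitude subsquare p = 15; +1 → 16 = q.

JF82aq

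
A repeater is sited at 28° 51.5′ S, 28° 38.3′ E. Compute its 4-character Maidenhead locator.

KG41

Offset from 180°W / 90°S: lon 208.64°, lat 61.14°.
Field: lon ⌊208.64/20⌋ = 10 → K; lat ⌊61.14/10⌋ = 6 → G.
Square: lon ⌊8.64/2⌋ = 4; lat ⌊1.14/1⌋ = 1.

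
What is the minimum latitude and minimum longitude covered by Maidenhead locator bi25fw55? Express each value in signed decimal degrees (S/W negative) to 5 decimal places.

Field B=1, I=8: +1·20° lon, +8·10° lat → SW at lon -160°, lat -10°.
Square 2, 5: +2·2° lon, +5·1° lat → SW at lon -156°, lat -5°.
Subsquare f=5, w=22: +5·0.0833333° lon, +22·0.0416667° lat → SW at lon -155.583°, lat -4.08333°.
Extended square 5, 5: +5·0.00833333° lon, +5·0.00416667° lat → SW at lon -155.542°, lat -4.0625°.
latitude -4.06250, longitude -155.54167.

-4.06250, -155.54167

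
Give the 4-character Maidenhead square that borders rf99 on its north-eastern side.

Longitude square 9; +1 → 10, wraps to 0, carry into field.
Longitude field R = 17; +1 → 18, wraps to 0 = A, wrapping around the antimeridian.
Latitude square 9; +1 → 10, wraps to 0, carry into field.
Latitude field F = 5; +1 → 6 = G.

AG00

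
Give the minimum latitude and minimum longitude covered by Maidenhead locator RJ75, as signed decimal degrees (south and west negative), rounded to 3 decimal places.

5.000, 174.000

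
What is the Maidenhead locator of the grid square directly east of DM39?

DM49

Longitude square 3; +1 → 4.
The latitude characters are unchanged.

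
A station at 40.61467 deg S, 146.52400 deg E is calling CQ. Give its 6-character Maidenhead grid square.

QE39gj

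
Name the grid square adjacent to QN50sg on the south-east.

Longitude subsquare s = 18; +1 → 19 = t.
Latitude subsquare g = 6; −1 → 5 = f.

QN50tf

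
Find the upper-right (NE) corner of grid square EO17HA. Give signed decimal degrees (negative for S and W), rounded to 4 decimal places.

Field E=4, O=14: +4·20° lon, +14·10° lat → SW at lon -100°, lat 50°.
Square 1, 7: +1·2° lon, +7·1° lat → SW at lon -98°, lat 57°.
Subsquare h=7, a=0: +7·0.0833333° lon, +0·0.0416667° lat → SW at lon -97.4167°, lat 57°.
Cell spans 0.0833333° lon × 0.0416667° lat. NE corner is SW corner plus one full cell.
latitude 57.0417, longitude -97.3333.

57.0417, -97.3333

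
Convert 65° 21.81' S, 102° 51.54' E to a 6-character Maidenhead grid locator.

Offset from 180°W / 90°S: lon 282.8590°, lat 24.6365°.
Field: 282.8590/20 → 14 → O, 24.6365/10 → 2 → C; chars OC.
Square: 2.8590/2 → 1, 4.6365/1 → 4; chars 14.
Subsquare: 0.8590/0.0833333 → 10 → k, 0.6365/0.0416667 → 15 → p; chars kp.

OC14kp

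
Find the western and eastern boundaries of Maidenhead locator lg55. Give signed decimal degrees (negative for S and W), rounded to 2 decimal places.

50.00, 52.00

Field L=11, G=6: +11·20° lon, +6·10° lat → SW at lon 40°, lat -30°.
Square 5, 5: +5·2° lon, +5·1° lat → SW at lon 50°, lat -25°.
Cell spans 2° lon × 1° lat.
west 50.00, east 52.00.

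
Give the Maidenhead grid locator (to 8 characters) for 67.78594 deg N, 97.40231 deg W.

Offset from 180°W / 90°S: lon 82.59769°, lat 157.78594°.
Field: 82.59769/20 → 4 → E, 157.78594/10 → 15 → P; chars EP.
Square: 2.59769/2 → 1, 7.78594/1 → 7; chars 17.
Subsquare: 0.59769/0.0833333 → 7 → h, 0.78594/0.0416667 → 18 → s; chars hs.
Extended square: 0.01436/0.00833333 → 1, 0.03594/0.00416667 → 8; chars 18.

EP17hs18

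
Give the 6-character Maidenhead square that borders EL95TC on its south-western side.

Longitude subsquare t = 19; −1 → 18 = s.
Latitude subsquare c = 2; −1 → 1 = b.

EL95sb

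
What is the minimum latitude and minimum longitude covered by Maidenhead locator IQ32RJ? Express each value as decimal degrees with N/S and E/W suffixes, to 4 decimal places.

72.3750° N, 12.5833° W

Field I=8, Q=16: +8·20° lon, +16·10° lat → SW at lon -20°, lat 70°.
Square 3, 2: +3·2° lon, +2·1° lat → SW at lon -14°, lat 72°.
Subsquare r=17, j=9: +17·0.0833333° lon, +9·0.0416667° lat → SW at lon -12.5833°, lat 72.375°.
latitude 72.3750° N, longitude 12.5833° W.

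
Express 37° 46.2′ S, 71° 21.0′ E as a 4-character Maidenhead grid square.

MF52

Shift to the Maidenhead origin (180°W, 90°S): lon 251.35, lat 52.23.
Field: lon ⌊251.35/20⌋ = 12 → M; lat ⌊52.23/10⌋ = 5 → F.
Square: lon ⌊11.35/2⌋ = 5; lat ⌊2.23/1⌋ = 2.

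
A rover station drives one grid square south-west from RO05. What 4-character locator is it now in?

QO94

Longitude square 0; −1 → -1, wraps to 9, carry into field.
Longitude field R = 17; −1 → 16 = Q.
Latitude square 5; −1 → 4.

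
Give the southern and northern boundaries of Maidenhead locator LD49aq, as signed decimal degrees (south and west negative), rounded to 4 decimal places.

Field L=11, D=3: +11·20° lon, +3·10° lat → SW at lon 40°, lat -60°.
Square 4, 9: +4·2° lon, +9·1° lat → SW at lon 48°, lat -51°.
Subsquare a=0, q=16: +0·0.0833333° lon, +16·0.0416667° lat → SW at lon 48°, lat -50.3333°.
Cell spans 0.0833333° lon × 0.0416667° lat.
south -50.3333, north -50.2917.

-50.3333, -50.2917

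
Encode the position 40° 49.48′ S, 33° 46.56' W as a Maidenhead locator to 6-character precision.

HE39ce

Shift to the Maidenhead origin (180°W, 90°S): lon 146.2240, lat 49.1753.
Field: 146.2240/20 → 7 → H, 49.1753/10 → 4 → E; chars HE.
Square: 6.2240/2 → 3, 9.1753/1 → 9; chars 39.
Subsquare: 0.2240/0.0833333 → 2 → c, 0.1753/0.0416667 → 4 → e; chars ce.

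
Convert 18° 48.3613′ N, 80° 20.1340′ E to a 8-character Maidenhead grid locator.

Offset from 180°W / 90°S: lon 260.33557°, lat 108.80602°.
Field: 260.33557/20 → 13 → N, 108.80602/10 → 10 → K; chars NK.
Square: 0.33557/2 → 0, 8.80602/1 → 8; chars 08.
Subsquare: 0.33557/0.0833333 → 4 → e, 0.80602/0.0416667 → 19 → t; chars et.
Extended square: 0.00223/0.00833333 → 0, 0.01435/0.00416667 → 3; chars 03.

NK08et03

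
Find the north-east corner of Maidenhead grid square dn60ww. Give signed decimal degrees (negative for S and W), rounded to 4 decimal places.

40.9583, -106.0833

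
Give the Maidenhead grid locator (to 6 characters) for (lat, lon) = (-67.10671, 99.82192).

NC92vv

Add 180° to longitude and 90° to latitude: 279.8219, 22.8933.
Field (20°×10°, letters A–R): 279.8219/20 → 13 → N, 22.8933/10 → 2 → C; chars NC.
Square (2°×1°, digits 0–9): 19.8219/2 → 9, 2.8933/1 → 2; chars 92.
Subsquare (5′×2.5′, letters a–x): 1.8219/0.0833333 → 21 → v, 0.8933/0.0416667 → 21 → v; chars vv.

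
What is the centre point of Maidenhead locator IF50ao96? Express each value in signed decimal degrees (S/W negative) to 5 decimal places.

-39.38958, -9.92083

Field I=8, F=5: +8·20° lon, +5·10° lat → SW at lon -20°, lat -40°.
Square 5, 0: +5·2° lon, +0·1° lat → SW at lon -10°, lat -40°.
Subsquare a=0, o=14: +0·0.0833333° lon, +14·0.0416667° lat → SW at lon -10°, lat -39.4167°.
Extended square 9, 6: +9·0.00833333° lon, +6·0.00416667° lat → SW at lon -9.925°, lat -39.3917°.
Cell spans 0.00833333° lon × 0.00416667° lat. Centre is SW corner plus half of each.
latitude -39.38958, longitude -9.92083.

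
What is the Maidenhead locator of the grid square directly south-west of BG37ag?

Longitude subsquare a = 0; −1 → -1, wraps to 23 = x, carry into square.
Longitude square 3; −1 → 2.
Latitude subsquare g = 6; −1 → 5 = f.

BG27xf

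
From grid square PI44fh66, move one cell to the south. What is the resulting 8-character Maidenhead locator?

PI44fh65

Latitude extended square 6; −1 → 5.
The longitude characters are unchanged.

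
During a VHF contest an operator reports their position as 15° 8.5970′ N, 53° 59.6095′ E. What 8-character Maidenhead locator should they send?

Add 180° to longitude and 90° to latitude: 233.99349, 105.14328.
Field: lon ⌊233.99349/20⌋ = 11 → L; lat ⌊105.14328/10⌋ = 10 → K.
Square: lon ⌊13.99349/2⌋ = 6; lat ⌊5.14328/1⌋ = 5.
Subsquare: lon ⌊1.99349/0.0833333⌋ = 23 → x; lat ⌊0.14328/0.0416667⌋ = 3 → d.
Extended square: lon ⌊0.07683/0.00833333⌋ = 9; lat ⌊0.01828/0.00416667⌋ = 4.

LK65xd94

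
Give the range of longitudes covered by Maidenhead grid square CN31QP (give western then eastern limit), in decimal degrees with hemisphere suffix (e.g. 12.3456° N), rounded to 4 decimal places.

132.6667° W, 132.5833° W

Field C=2, N=13: +2·20° lon, +13·10° lat → SW at lon -140°, lat 40°.
Square 3, 1: +3·2° lon, +1·1° lat → SW at lon -134°, lat 41°.
Subsquare q=16, p=15: +16·0.0833333° lon, +15·0.0416667° lat → SW at lon -132.667°, lat 41.625°.
Cell spans 0.0833333° lon × 0.0416667° lat.
west 132.6667° W, east 132.5833° W.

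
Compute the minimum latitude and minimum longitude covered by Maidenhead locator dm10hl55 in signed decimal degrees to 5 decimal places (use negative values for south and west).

30.47917, -117.37500

Field D=3, M=12: +3·20° lon, +12·10° lat → SW at lon -120°, lat 30°.
Square 1, 0: +1·2° lon, +0·1° lat → SW at lon -118°, lat 30°.
Subsquare h=7, l=11: +7·0.0833333° lon, +11·0.0416667° lat → SW at lon -117.417°, lat 30.4583°.
Extended square 5, 5: +5·0.00833333° lon, +5·0.00416667° lat → SW at lon -117.375°, lat 30.4792°.
latitude 30.47917, longitude -117.37500.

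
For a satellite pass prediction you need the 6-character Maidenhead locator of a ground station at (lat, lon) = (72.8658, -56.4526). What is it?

GQ12su

Add 180° to longitude and 90° to latitude: 123.5474, 162.8658.
Field (20°×10°, letters A–R): lon ⌊123.5474/20⌋ = 6 → G; lat ⌊162.8658/10⌋ = 16 → Q.
Square (2°×1°, digits 0–9): lon ⌊3.5474/2⌋ = 1; lat ⌊2.8658/1⌋ = 2.
Subsquare (5′×2.5′, letters a–x): lon ⌊1.5474/0.0833333⌋ = 18 → s; lat ⌊0.8658/0.0416667⌋ = 20 → u.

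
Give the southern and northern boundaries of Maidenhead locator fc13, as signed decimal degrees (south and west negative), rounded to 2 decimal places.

-67.00, -66.00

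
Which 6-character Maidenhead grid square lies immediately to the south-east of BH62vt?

Longitude subsquare v = 21; +1 → 22 = w.
Latitude subsquare t = 19; −1 → 18 = s.

BH62ws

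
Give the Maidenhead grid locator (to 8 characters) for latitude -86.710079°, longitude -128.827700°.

CA53og09

Offset from 180°W / 90°S: lon 51.17230°, lat 3.28992°.
Field (20°×10°, letters A–R): 51.17230/20 → 2 → C, 3.28992/10 → 0 → A; chars CA.
Square (2°×1°, digits 0–9): 11.17230/2 → 5, 3.28992/1 → 3; chars 53.
Subsquare (5′×2.5′, letters a–x): 1.17230/0.0833333 → 14 → o, 0.28992/0.0416667 → 6 → g; chars og.
Extended square (30″×15″, digits 0–9): 0.00563/0.00833333 → 0, 0.03992/0.00416667 → 9; chars 09.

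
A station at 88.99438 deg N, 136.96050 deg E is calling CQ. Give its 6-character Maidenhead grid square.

PR88lx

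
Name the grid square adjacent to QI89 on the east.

QI99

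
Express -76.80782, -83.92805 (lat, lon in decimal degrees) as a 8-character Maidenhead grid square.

Add 180° to longitude and 90° to latitude: 96.07195, 13.19218.
Field: 96.07195/20 → 4 → E, 13.19218/10 → 1 → B; chars EB.
Square: 16.07195/2 → 8, 3.19218/1 → 3; chars 83.
Subsquare: 0.07195/0.0833333 → 0 → a, 0.19218/0.0416667 → 4 → e; chars ae.
Extended square: 0.07195/0.00833333 → 8, 0.02551/0.00416667 → 6; chars 86.

EB83ae86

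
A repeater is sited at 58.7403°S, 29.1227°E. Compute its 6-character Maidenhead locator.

KD41ng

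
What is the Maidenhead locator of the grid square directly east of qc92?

RC02

Longitude square 9; +1 → 10, wraps to 0, carry into field.
Longitude field Q = 16; +1 → 17 = R.
The latitude characters are unchanged.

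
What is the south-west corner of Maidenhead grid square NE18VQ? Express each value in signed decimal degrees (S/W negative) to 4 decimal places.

Field N=13, E=4: +13·20° lon, +4·10° lat → SW at lon 80°, lat -50°.
Square 1, 8: +1·2° lon, +8·1° lat → SW at lon 82°, lat -42°.
Subsquare v=21, q=16: +21·0.0833333° lon, +16·0.0416667° lat → SW at lon 83.75°, lat -41.3333°.
latitude -41.3333, longitude 83.7500.

-41.3333, 83.7500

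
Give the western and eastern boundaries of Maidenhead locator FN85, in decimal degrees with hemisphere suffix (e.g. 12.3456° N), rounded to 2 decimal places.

64.00° W, 62.00° W

Field F=5, N=13: +5·20° lon, +13·10° lat → SW at lon -80°, lat 40°.
Square 8, 5: +8·2° lon, +5·1° lat → SW at lon -64°, lat 45°.
Cell spans 2° lon × 1° lat.
west 64.00° W, east 62.00° W.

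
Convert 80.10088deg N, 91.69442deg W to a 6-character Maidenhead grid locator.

ER40dc

Offset from 180°W / 90°S: lon 88.3056°, lat 170.1009°.
Field: lon ⌊88.3056/20⌋ = 4 → E; lat ⌊170.1009/10⌋ = 17 → R.
Square: lon ⌊8.3056/2⌋ = 4; lat ⌊0.1009/1⌋ = 0.
Subsquare: lon ⌊0.3056/0.0833333⌋ = 3 → d; lat ⌊0.1009/0.0416667⌋ = 2 → c.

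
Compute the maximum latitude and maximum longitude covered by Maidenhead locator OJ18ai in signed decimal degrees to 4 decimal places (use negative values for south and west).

8.3750, 102.0833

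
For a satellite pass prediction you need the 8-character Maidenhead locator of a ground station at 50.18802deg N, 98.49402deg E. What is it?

NO90fe95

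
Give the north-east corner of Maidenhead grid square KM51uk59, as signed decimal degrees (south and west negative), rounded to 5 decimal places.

31.45833, 31.71667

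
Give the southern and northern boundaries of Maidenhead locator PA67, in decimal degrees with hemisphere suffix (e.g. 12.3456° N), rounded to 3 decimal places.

83.000° S, 82.000° S

Field P=15, A=0: +15·20° lon, +0·10° lat → SW at lon 120°, lat -90°.
Square 6, 7: +6·2° lon, +7·1° lat → SW at lon 132°, lat -83°.
Cell spans 2° lon × 1° lat.
south 83.000° S, north 82.000° S.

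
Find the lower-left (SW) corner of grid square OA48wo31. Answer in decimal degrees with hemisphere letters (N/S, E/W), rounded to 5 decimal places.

81.41250° S, 109.85833° E

Field O=14, A=0: +14·20° lon, +0·10° lat → SW at lon 100°, lat -90°.
Square 4, 8: +4·2° lon, +8·1° lat → SW at lon 108°, lat -82°.
Subsquare w=22, o=14: +22·0.0833333° lon, +14·0.0416667° lat → SW at lon 109.833°, lat -81.4167°.
Extended square 3, 1: +3·0.00833333° lon, +1·0.00416667° lat → SW at lon 109.858°, lat -81.4125°.
latitude 81.41250° S, longitude 109.85833° E.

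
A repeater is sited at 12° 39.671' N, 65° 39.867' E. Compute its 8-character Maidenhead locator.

MK22tp98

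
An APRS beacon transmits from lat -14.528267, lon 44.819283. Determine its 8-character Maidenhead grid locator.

LH25jl83

Add 180° to longitude and 90° to latitude: 224.81928, 75.47173.
Field: 224.81928/20 → 11 → L, 75.47173/10 → 7 → H; chars LH.
Square: 4.81928/2 → 2, 5.47173/1 → 5; chars 25.
Subsquare: 0.81928/0.0833333 → 9 → j, 0.47173/0.0416667 → 11 → l; chars jl.
Extended square: 0.06928/0.00833333 → 8, 0.01340/0.00416667 → 3; chars 83.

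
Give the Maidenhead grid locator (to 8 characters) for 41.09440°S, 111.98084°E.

Add 180° to longitude and 90° to latitude: 291.98084, 48.90560.
Field: 291.98084/20 → 14 → O, 48.90560/10 → 4 → E; chars OE.
Square: 11.98084/2 → 5, 8.90560/1 → 8; chars 58.
Subsquare: 1.98084/0.0833333 → 23 → x, 0.90560/0.0416667 → 21 → v; chars xv.
Extended square: 0.06417/0.00833333 → 7, 0.03060/0.00416667 → 7; chars 77.

OE58xv77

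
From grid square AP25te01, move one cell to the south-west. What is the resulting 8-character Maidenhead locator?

AP25se90

Longitude extended square 0; −1 → -1, wraps to 9, carry into subsquare.
Longitude subsquare t = 19; −1 → 18 = s.
Latitude extended square 1; −1 → 0.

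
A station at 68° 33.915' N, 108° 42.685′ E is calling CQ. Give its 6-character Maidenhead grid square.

Offset from 180°W / 90°S: lon 288.7114°, lat 158.5652°.
Field (20°×10°, letters A–R): lon ⌊288.7114/20⌋ = 14 → O; lat ⌊158.5652/10⌋ = 15 → P.
Square (2°×1°, digits 0–9): lon ⌊8.7114/2⌋ = 4; lat ⌊8.5652/1⌋ = 8.
Subsquare (5′×2.5′, letters a–x): lon ⌊0.7114/0.0833333⌋ = 8 → i; lat ⌊0.5652/0.0416667⌋ = 13 → n.

OP48in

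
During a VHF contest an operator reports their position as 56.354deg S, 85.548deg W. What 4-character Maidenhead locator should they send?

ED73

Add 180° to longitude and 90° to latitude: 94.45, 33.65.
Field: 94.45/20 → 4 → E, 33.65/10 → 3 → D; chars ED.
Square: 14.45/2 → 7, 3.65/1 → 3; chars 73.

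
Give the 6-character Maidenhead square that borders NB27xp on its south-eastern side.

NB37ao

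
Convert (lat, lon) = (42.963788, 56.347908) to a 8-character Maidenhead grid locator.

LN82ex11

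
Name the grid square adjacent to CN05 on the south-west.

Longitude square 0; −1 → -1, wraps to 9, carry into field.
Longitude field C = 2; −1 → 1 = B.
Latitude square 5; −1 → 4.

BN94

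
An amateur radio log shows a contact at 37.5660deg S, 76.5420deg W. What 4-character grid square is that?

FF12

Offset from 180°W / 90°S: lon 103.46°, lat 52.43°.
Field: lon ⌊103.46/20⌋ = 5 → F; lat ⌊52.43/10⌋ = 5 → F.
Square: lon ⌊3.46/2⌋ = 1; lat ⌊2.43/1⌋ = 2.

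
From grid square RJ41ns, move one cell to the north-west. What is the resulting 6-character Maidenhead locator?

RJ41mt

Longitude subsquare n = 13; −1 → 12 = m.
Latitude subsquare s = 18; +1 → 19 = t.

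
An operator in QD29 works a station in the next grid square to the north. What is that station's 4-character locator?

Latitude square 9; +1 → 10, wraps to 0, carry into field.
Latitude field D = 3; +1 → 4 = E.
The longitude characters are unchanged.

QE20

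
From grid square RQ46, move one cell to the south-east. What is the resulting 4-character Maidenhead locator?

RQ55

Longitude square 4; +1 → 5.
Latitude square 6; −1 → 5.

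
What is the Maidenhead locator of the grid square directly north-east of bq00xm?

BQ10an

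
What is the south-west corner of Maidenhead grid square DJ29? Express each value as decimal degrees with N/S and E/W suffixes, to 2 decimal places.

9.00° N, 116.00° W

Field D=3, J=9: +3·20° lon, +9·10° lat → SW at lon -120°, lat 0°.
Square 2, 9: +2·2° lon, +9·1° lat → SW at lon -116°, lat 9°.
latitude 9.00° N, longitude 116.00° W.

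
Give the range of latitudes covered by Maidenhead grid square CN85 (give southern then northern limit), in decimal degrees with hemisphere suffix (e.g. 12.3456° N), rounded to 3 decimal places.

45.000° N, 46.000° N

Field C=2, N=13: +2·20° lon, +13·10° lat → SW at lon -140°, lat 40°.
Square 8, 5: +8·2° lon, +5·1° lat → SW at lon -124°, lat 45°.
Cell spans 2° lon × 1° lat.
south 45.000° N, north 46.000° N.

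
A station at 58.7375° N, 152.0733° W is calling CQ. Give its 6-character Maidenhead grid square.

BO38xr

Offset from 180°W / 90°S: lon 27.9267°, lat 148.7375°.
Field (20°×10°, letters A–R): lon ⌊27.9267/20⌋ = 1 → B; lat ⌊148.7375/10⌋ = 14 → O.
Square (2°×1°, digits 0–9): lon ⌊7.9267/2⌋ = 3; lat ⌊8.7375/1⌋ = 8.
Subsquare (5′×2.5′, letters a–x): lon ⌊1.9267/0.0833333⌋ = 23 → x; lat ⌊0.7375/0.0416667⌋ = 17 → r.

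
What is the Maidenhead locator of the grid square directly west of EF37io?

EF37ho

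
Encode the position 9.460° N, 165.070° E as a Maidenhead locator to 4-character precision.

RJ29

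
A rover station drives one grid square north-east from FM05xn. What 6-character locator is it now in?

FM15ao

Longitude subsquare x = 23; +1 → 24, wraps to 0 = a, carry into square.
Longitude square 0; +1 → 1.
Latitude subsquare n = 13; +1 → 14 = o.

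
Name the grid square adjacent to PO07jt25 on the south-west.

Longitude extended square 2; −1 → 1.
Latitude extended square 5; −1 → 4.

PO07jt14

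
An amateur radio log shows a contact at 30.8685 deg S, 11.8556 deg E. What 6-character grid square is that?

Add 180° to longitude and 90° to latitude: 191.8556, 59.1315.
Field: lon ⌊191.8556/20⌋ = 9 → J; lat ⌊59.1315/10⌋ = 5 → F.
Square: lon ⌊11.8556/2⌋ = 5; lat ⌊9.1315/1⌋ = 9.
Subsquare: lon ⌊1.8556/0.0833333⌋ = 22 → w; lat ⌊0.1315/0.0416667⌋ = 3 → d.

JF59wd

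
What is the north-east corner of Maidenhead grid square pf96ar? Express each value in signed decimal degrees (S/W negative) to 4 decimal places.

-33.2500, 138.0833

Field P=15, F=5: +15·20° lon, +5·10° lat → SW at lon 120°, lat -40°.
Square 9, 6: +9·2° lon, +6·1° lat → SW at lon 138°, lat -34°.
Subsquare a=0, r=17: +0·0.0833333° lon, +17·0.0416667° lat → SW at lon 138°, lat -33.2917°.
Cell spans 0.0833333° lon × 0.0416667° lat. NE corner is SW corner plus one full cell.
latitude -33.2500, longitude 138.0833.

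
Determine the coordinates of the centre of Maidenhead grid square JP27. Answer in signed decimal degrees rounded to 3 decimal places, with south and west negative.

67.500, 5.000

Field J=9, P=15: +9·20° lon, +15·10° lat → SW at lon 0°, lat 60°.
Square 2, 7: +2·2° lon, +7·1° lat → SW at lon 4°, lat 67°.
Cell spans 2° lon × 1° lat. Centre is SW corner plus half of each.
latitude 67.500, longitude 5.000.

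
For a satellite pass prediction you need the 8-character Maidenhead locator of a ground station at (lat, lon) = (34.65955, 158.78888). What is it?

Offset from 180°W / 90°S: lon 338.78888°, lat 124.65955°.
Field: 338.78888/20 → 16 → Q, 124.65955/10 → 12 → M; chars QM.
Square: 18.78888/2 → 9, 4.65955/1 → 4; chars 94.
Subsquare: 0.78888/0.0833333 → 9 → j, 0.65955/0.0416667 → 15 → p; chars jp.
Extended square: 0.03888/0.00833333 → 4, 0.03455/0.00416667 → 8; chars 48.

QM94jp48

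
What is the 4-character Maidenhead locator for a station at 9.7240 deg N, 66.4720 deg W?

Shift to the Maidenhead origin (180°W, 90°S): lon 113.53, lat 99.72.
Field: 113.53/20 → 5 → F, 99.72/10 → 9 → J; chars FJ.
Square: 13.53/2 → 6, 9.72/1 → 9; chars 69.

FJ69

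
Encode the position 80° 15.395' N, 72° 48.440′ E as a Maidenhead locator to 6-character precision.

MR60jg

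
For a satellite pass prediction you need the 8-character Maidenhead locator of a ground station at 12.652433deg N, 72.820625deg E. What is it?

MK62jp86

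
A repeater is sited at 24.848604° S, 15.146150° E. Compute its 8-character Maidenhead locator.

Offset from 180°W / 90°S: lon 195.14615°, lat 65.15140°.
Field: lon ⌊195.14615/20⌋ = 9 → J; lat ⌊65.15140/10⌋ = 6 → G.
Square: lon ⌊15.14615/2⌋ = 7; lat ⌊5.15140/1⌋ = 5.
Subsquare: lon ⌊1.14615/0.0833333⌋ = 13 → n; lat ⌊0.15140/0.0416667⌋ = 3 → d.
Extended square: lon ⌊0.06282/0.00833333⌋ = 7; lat ⌊0.02640/0.00416667⌋ = 6.

JG75nd76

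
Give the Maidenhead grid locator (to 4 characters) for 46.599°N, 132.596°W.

Add 180° to longitude and 90° to latitude: 47.40, 136.60.
Field: 47.40/20 → 2 → C, 136.60/10 → 13 → N; chars CN.
Square: 7.40/2 → 3, 6.60/1 → 6; chars 36.

CN36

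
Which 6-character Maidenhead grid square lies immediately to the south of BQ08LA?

BQ07lx

Latitude subsquare a = 0; −1 → -1, wraps to 23 = x, carry into square.
Latitude square 8; −1 → 7.
The longitude characters are unchanged.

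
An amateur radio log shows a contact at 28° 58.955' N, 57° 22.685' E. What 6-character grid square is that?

LL88qx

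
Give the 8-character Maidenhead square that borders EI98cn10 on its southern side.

EI98cm19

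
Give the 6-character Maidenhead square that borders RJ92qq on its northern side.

RJ92qr

Latitude subsquare q = 16; +1 → 17 = r.
The longitude characters are unchanged.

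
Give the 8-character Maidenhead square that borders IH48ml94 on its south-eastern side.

IH48nl03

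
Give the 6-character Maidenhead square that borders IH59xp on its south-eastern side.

IH69ao

Longitude subsquare x = 23; +1 → 24, wraps to 0 = a, carry into square.
Longitude square 5; +1 → 6.
Latitude subsquare p = 15; −1 → 14 = o.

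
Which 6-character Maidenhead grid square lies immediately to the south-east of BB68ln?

Longitude subsquare l = 11; +1 → 12 = m.
Latitude subsquare n = 13; −1 → 12 = m.

BB68mm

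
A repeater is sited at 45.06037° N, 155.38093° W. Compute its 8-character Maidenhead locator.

BN25hb44

Shift to the Maidenhead origin (180°W, 90°S): lon 24.61907, lat 135.06037.
Field: lon ⌊24.61907/20⌋ = 1 → B; lat ⌊135.06037/10⌋ = 13 → N.
Square: lon ⌊4.61907/2⌋ = 2; lat ⌊5.06037/1⌋ = 5.
Subsquare: lon ⌊0.61907/0.0833333⌋ = 7 → h; lat ⌊0.06037/0.0416667⌋ = 1 → b.
Extended square: lon ⌊0.03574/0.00833333⌋ = 4; lat ⌊0.01870/0.00416667⌋ = 4.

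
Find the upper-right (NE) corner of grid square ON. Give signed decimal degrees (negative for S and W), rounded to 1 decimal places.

Field O=14, N=13: +14·20° lon, +13·10° lat → SW at lon 100°, lat 40°.
Cell spans 20° lon × 10° lat. NE corner is SW corner plus one full cell.
latitude 50.0, longitude 120.0.

50.0, 120.0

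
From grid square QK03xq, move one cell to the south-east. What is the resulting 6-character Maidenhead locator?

QK13ap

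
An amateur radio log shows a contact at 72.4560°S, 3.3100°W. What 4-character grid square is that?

IB87

Add 180° to longitude and 90° to latitude: 176.69, 17.54.
Field: lon ⌊176.69/20⌋ = 8 → I; lat ⌊17.54/10⌋ = 1 → B.
Square: lon ⌊16.69/2⌋ = 8; lat ⌊7.54/1⌋ = 7.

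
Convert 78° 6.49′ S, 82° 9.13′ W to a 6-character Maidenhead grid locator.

EB81wv

Add 180° to longitude and 90° to latitude: 97.8478, 11.8918.
Field: lon ⌊97.8478/20⌋ = 4 → E; lat ⌊11.8918/10⌋ = 1 → B.
Square: lon ⌊17.8478/2⌋ = 8; lat ⌊1.8918/1⌋ = 1.
Subsquare: lon ⌊1.8478/0.0833333⌋ = 22 → w; lat ⌊0.8918/0.0416667⌋ = 21 → v.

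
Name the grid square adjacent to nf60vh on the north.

NF60vi

Latitude subsquare h = 7; +1 → 8 = i.
The longitude characters are unchanged.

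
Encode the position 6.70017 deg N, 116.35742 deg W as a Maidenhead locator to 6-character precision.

Shift to the Maidenhead origin (180°W, 90°S): lon 63.6426, lat 96.7002.
Field: 63.6426/20 → 3 → D, 96.7002/10 → 9 → J; chars DJ.
Square: 3.6426/2 → 1, 6.7002/1 → 6; chars 16.
Subsquare: 1.6426/0.0833333 → 19 → t, 0.7002/0.0416667 → 16 → q; chars tq.

DJ16tq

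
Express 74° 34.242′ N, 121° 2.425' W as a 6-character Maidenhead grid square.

CQ94ln

Add 180° to longitude and 90° to latitude: 58.9596, 164.5707.
Field: 58.9596/20 → 2 → C, 164.5707/10 → 16 → Q; chars CQ.
Square: 18.9596/2 → 9, 4.5707/1 → 4; chars 94.
Subsquare: 0.9596/0.0833333 → 11 → l, 0.5707/0.0416667 → 13 → n; chars ln.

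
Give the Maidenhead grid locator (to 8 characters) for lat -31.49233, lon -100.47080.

Offset from 180°W / 90°S: lon 79.52920°, lat 58.50767°.
Field (20°×10°, letters A–R): 79.52920/20 → 3 → D, 58.50767/10 → 5 → F; chars DF.
Square (2°×1°, digits 0–9): 19.52920/2 → 9, 8.50767/1 → 8; chars 98.
Subsquare (5′×2.5′, letters a–x): 1.52920/0.0833333 → 18 → s, 0.50767/0.0416667 → 12 → m; chars sm.
Extended square (30″×15″, digits 0–9): 0.02920/0.00833333 → 3, 0.00767/0.00416667 → 1; chars 31.

DF98sm31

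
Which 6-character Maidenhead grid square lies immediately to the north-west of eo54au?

EO44xv

Longitude subsquare a = 0; −1 → -1, wraps to 23 = x, carry into square.
Longitude square 5; −1 → 4.
Latitude subsquare u = 20; +1 → 21 = v.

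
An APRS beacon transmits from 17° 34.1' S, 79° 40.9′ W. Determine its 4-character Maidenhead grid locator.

FH02

Offset from 180°W / 90°S: lon 100.32°, lat 72.43°.
Field (20°×10°, letters A–R): 100.32/20 → 5 → F, 72.43/10 → 7 → H; chars FH.
Square (2°×1°, digits 0–9): 0.32/2 → 0, 2.43/1 → 2; chars 02.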